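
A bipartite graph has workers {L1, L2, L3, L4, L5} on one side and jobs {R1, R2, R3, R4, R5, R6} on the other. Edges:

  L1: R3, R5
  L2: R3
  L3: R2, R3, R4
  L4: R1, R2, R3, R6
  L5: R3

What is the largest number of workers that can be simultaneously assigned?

4

Unit-capacity flow: source→left, listed edges, right→sink; max matching = max flow.
Augmenting path L1→R3 (+1); matched 1.
Augmenting path L3→R2 (+1); matched 2.
Augmenting path L4→R1 (+1); matched 3.
Augmenting path L2→R3→L1→R5 (+1); matched 4.
No augmenting path remains; maximum matching = 4.
König certificate: {L1, L3, L4, R3} is a vertex cover of size 4 (every listed pair touches it), so no matching can be larger.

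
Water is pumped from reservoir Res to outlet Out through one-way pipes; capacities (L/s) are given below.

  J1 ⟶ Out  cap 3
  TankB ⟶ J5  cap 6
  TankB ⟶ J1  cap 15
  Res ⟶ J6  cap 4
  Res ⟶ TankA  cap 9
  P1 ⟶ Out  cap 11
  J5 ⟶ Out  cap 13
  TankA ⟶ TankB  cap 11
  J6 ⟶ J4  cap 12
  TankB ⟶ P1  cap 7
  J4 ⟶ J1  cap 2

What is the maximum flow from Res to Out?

11

Augment Res→J6→J4→J1→Out: bottleneck 2, flow now 2.
Augment Res→TankA→TankB→P1→Out: bottleneck 7, flow now 9.
Augment Res→TankA→TankB→J1→Out: bottleneck 1, flow now 10.
Augment Res→TankA→TankB→J5→Out: bottleneck 1, flow now 11.
No augmenting path remains; maximum flow = 11.
In the residual graph, reachable from Res: {Res, J6, J4}.
Min-cut edges: Res→TankA (9), J4→J1 (2); capacity 9 + 2 = 11.
This cut is saturated, so no flow can exceed 11.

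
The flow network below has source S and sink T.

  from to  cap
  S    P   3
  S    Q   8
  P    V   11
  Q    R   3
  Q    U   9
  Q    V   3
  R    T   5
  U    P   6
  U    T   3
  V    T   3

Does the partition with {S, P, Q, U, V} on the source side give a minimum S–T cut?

Given cut capacity: 3 + 3 + 3 = 9.
Augment S→P→V→T: bottleneck 3, flow now 3.
Augment S→Q→R→T: bottleneck 3, flow now 6.
Augment S→Q→U→T: bottleneck 3, flow now 9.
No augmenting path remains; maximum flow = 9.
Cut capacity 9 equals the max flow, so it is a minimum cut.

Yes — it is a minimum cut (capacity 9).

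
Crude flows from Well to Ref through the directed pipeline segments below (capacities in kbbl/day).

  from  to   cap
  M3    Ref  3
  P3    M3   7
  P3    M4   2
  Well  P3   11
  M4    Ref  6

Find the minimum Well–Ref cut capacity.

Augment Well→P3→M3→Ref: bottleneck 3, flow now 3.
Augment Well→P3→M4→Ref: bottleneck 2, flow now 5.
No augmenting path remains; maximum flow = 5.
By max-flow min-cut, the minimum cut capacity equals the max flow.
In the residual graph, reachable from Well: {Well, P3, M3}.
Min-cut edges: P3→M4 (2), M3→Ref (3); capacity 2 + 3 = 5.

5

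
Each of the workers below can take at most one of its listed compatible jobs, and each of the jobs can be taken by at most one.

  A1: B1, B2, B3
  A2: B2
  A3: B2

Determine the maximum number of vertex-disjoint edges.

2

Unit-capacity flow: source→left, listed edges, right→sink; max matching = max flow.
Augmenting path A1→B1 (+1); matched 1.
Augmenting path A2→B2 (+1); matched 2.
No augmenting path remains; maximum matching = 2.
König certificate: {A1, B2} is a vertex cover of size 2 (every listed pair touches it), so no matching can be larger.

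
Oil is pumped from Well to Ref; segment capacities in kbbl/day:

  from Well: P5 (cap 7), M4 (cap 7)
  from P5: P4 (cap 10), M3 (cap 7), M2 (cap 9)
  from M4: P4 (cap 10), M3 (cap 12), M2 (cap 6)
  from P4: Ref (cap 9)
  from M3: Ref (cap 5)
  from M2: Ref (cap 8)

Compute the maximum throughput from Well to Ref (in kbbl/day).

Augment Well→P5→P4→Ref: bottleneck 7, flow now 7.
Augment Well→M4→P4→Ref: bottleneck 2, flow now 9.
Augment Well→M4→M3→Ref: bottleneck 5, flow now 14.
No augmenting path remains; maximum flow = 14.
In the residual graph, reachable from Well: {Well}.
Min-cut edges: Well→P5 (7), Well→M4 (7); capacity 7 + 7 = 14.
This cut is saturated, so no flow can exceed 14.

14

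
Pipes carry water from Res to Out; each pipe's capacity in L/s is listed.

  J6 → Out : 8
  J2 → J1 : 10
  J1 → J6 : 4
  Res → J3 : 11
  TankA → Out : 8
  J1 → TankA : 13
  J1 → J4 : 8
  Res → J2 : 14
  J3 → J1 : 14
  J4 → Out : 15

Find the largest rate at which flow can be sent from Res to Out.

Augment Res→J3→J1→TankA→Out: bottleneck 8, flow now 8.
Augment Res→J3→J1→J4→Out: bottleneck 3, flow now 11.
Augment Res→J2→J1→J4→Out: bottleneck 5, flow now 16.
Augment Res→J2→J1→J6→Out: bottleneck 4, flow now 20.
No augmenting path remains; maximum flow = 20.
In the residual graph, reachable from Res: {Res, J3, J2, J1, TankA}.
Min-cut edges: J1→J4 (8), J1→J6 (4), TankA→Out (8); capacity 8 + 4 + 8 = 20.
This cut is saturated, so no flow can exceed 20.

20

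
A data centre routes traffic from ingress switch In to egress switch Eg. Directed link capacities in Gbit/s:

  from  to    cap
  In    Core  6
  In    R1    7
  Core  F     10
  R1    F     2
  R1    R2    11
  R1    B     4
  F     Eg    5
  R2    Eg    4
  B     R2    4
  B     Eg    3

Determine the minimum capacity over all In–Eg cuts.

12

Augment In→Core→F→Eg: bottleneck 5, flow now 5.
Augment In→R1→R2→Eg: bottleneck 4, flow now 9.
Augment In→R1→B→Eg: bottleneck 3, flow now 12.
No augmenting path remains; maximum flow = 12.
By max-flow min-cut, the minimum cut capacity equals the max flow.
In the residual graph, reachable from In: {In, Core, F}.
Min-cut edges: In→R1 (7), F→Eg (5); capacity 7 + 5 = 12.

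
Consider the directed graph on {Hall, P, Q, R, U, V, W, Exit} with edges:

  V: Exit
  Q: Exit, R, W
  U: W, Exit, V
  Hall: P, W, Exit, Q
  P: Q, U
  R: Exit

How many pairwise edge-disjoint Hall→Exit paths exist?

3

Assign every edge capacity 1; by Menger, the answer equals the max flow.
Path Hall→Exit (+1); total 1.
Path Hall→Q→Exit (+1); total 2.
Path Hall→P→U→Exit (+1); total 3.
No residual Hall→Exit path; max flow = 3.
Certifying cut of size 3: {Hall→Exit, Hall→P, Hall→Q}.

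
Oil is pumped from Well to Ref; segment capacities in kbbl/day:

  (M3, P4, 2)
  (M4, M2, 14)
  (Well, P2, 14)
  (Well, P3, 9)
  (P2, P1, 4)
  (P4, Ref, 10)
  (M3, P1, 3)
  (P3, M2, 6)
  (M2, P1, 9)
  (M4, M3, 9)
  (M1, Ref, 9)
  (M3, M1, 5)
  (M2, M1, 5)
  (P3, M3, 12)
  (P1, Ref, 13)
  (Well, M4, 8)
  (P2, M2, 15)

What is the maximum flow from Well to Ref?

24

Augment Well→P2→P1→Ref: bottleneck 4, flow now 4.
Augment Well→P3→M2→P1→Ref: bottleneck 6, flow now 10.
Augment Well→P3→M3→P1→Ref: bottleneck 3, flow now 13.
Augment Well→P2→M2→M1→Ref: bottleneck 5, flow now 18.
Augment Well→M4→M3→M1→Ref: bottleneck 4, flow now 22.
Augment Well→M4→M3→P4→Ref: bottleneck 2, flow now 24.
No augmenting path remains; maximum flow = 24.
In the residual graph, reachable from Well: {Well, P3, P2, M4, M2, M3, P1, M1}.
Min-cut edges: M3→P4 (2), P1→Ref (13), M1→Ref (9); capacity 2 + 13 + 9 = 24.
This cut is saturated, so no flow can exceed 24.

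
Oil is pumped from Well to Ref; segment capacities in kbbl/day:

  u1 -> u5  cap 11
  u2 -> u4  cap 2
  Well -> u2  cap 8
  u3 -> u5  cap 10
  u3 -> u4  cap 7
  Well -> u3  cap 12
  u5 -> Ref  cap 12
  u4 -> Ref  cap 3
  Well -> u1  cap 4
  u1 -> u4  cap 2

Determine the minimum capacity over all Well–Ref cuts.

15

Augment Well→u1→u4→Ref: bottleneck 2, flow now 2.
Augment Well→u1→u5→Ref: bottleneck 2, flow now 4.
Augment Well→u2→u4→Ref: bottleneck 1, flow now 5.
Augment Well→u3→u5→Ref: bottleneck 10, flow now 15.
No augmenting path remains; maximum flow = 15.
By max-flow min-cut, the minimum cut capacity equals the max flow.
In the residual graph, reachable from Well: {Well, u1, u2, u3, u4, u5}.
Min-cut edges: u4→Ref (3), u5→Ref (12); capacity 3 + 12 = 15.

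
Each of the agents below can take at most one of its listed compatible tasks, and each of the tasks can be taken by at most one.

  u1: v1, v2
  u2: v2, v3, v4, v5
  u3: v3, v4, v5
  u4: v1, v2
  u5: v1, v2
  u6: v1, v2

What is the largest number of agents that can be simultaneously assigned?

Unit-capacity flow: source→left, listed edges, right→sink; max matching = max flow.
Augmenting path u1→v1 (+1); matched 1.
Augmenting path u2→v2 (+1); matched 2.
Augmenting path u3→v3 (+1); matched 3.
Augmenting path u4→v2→u2→v4 (+1); matched 4.
No augmenting path remains; maximum matching = 4.
König certificate: {u2, u3, v1, v2} is a vertex cover of size 4 (every listed pair touches it), so no matching can be larger.

4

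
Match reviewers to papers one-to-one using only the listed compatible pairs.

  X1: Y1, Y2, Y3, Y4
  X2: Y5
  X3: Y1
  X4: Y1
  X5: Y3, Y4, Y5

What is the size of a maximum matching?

Unit-capacity flow: source→left, listed edges, right→sink; max matching = max flow.
Augmenting path X1→Y1 (+1); matched 1.
Augmenting path X2→Y5 (+1); matched 2.
Augmenting path X5→Y3 (+1); matched 3.
Augmenting path X3→Y1→X1→Y2 (+1); matched 4.
No augmenting path remains; maximum matching = 4.
König certificate: {X1, X2, X5, Y1} is a vertex cover of size 4 (every listed pair touches it), so no matching can be larger.

4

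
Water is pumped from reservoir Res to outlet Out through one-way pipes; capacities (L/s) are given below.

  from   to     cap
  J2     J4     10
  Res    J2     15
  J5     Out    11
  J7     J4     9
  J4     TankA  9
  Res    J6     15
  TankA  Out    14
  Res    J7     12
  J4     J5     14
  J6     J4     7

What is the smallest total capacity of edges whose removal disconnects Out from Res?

20

Augment Res→J2→J4→J5→Out: bottleneck 10, flow now 10.
Augment Res→J7→J4→J5→Out: bottleneck 1, flow now 11.
Augment Res→J7→J4→TankA→Out: bottleneck 8, flow now 19.
Augment Res→J6→J4→TankA→Out: bottleneck 1, flow now 20.
No augmenting path remains; maximum flow = 20.
By max-flow min-cut, the minimum cut capacity equals the max flow.
In the residual graph, reachable from Res: {Res, J2, J7, J6, J4, J5}.
Min-cut edges: J4→TankA (9), J5→Out (11); capacity 9 + 11 = 20.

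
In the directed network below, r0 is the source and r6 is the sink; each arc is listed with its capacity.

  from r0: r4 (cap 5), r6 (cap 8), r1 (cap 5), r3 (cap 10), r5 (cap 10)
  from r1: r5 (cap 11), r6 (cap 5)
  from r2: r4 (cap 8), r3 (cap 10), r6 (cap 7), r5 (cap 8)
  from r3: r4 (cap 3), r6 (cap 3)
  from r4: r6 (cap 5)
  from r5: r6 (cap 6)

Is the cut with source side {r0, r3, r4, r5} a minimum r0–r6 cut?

Yes — it is a minimum cut (capacity 27).

Given cut capacity: 5 + 8 + 3 + 5 + 6 = 27.
Augment r0→r6: bottleneck 8, flow now 8.
Augment r0→r1→r6: bottleneck 5, flow now 13.
Augment r0→r3→r6: bottleneck 3, flow now 16.
Augment r0→r4→r6: bottleneck 5, flow now 21.
Augment r0→r5→r6: bottleneck 6, flow now 27.
No augmenting path remains; maximum flow = 27.
Cut capacity 27 equals the max flow, so it is a minimum cut.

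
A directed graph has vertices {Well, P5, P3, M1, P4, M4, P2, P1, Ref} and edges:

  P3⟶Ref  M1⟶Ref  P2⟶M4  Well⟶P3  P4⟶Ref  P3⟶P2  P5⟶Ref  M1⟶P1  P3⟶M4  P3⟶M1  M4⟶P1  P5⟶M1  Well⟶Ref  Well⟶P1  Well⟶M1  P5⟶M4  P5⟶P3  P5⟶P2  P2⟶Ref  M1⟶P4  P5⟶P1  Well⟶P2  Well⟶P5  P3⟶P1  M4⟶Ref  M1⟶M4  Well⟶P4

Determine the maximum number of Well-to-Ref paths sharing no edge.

6

Assign every edge capacity 1; by Menger, the answer equals the max flow.
Path Well→Ref (+1); total 1.
Path Well→P5→Ref (+1); total 2.
Path Well→P3→Ref (+1); total 3.
Path Well→M1→Ref (+1); total 4.
Path Well→P4→Ref (+1); total 5.
Path Well→P2→Ref (+1); total 6.
No residual Well→Ref path; max flow = 6.
Certifying cut of size 6: {Well→M1, Well→P2, Well→P3, Well→P4, Well→P5, Well→Ref}.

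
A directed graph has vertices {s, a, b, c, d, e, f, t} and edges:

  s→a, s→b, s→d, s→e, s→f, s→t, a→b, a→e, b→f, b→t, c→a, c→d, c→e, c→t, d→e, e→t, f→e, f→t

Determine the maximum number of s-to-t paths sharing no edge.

4

Assign every edge capacity 1; by Menger, the answer equals the max flow.
Path s→t (+1); total 1.
Path s→b→t (+1); total 2.
Path s→e→t (+1); total 3.
Path s→f→t (+1); total 4.
No residual s→t path; max flow = 4.
Certifying cut of size 4: {b→t, e→t, f→t, s→t}.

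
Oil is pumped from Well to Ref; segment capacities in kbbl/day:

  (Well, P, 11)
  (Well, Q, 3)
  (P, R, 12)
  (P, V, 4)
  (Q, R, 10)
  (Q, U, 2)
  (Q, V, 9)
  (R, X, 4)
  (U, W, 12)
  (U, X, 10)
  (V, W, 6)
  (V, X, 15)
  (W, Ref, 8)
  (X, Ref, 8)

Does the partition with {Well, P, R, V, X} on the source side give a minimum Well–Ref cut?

Given cut capacity: 3 + 6 + 8 = 17.
Augment Well→P→R→X→Ref: bottleneck 4, flow now 4.
Augment Well→P→V→W→Ref: bottleneck 4, flow now 8.
Augment Well→Q→U→W→Ref: bottleneck 2, flow now 10.
Augment Well→Q→V→W→Ref: bottleneck 1, flow now 11.
No augmenting path remains; maximum flow = 11.
In the residual graph, reachable from Well: {Well, P, R}.
Min-cut edges: Well→Q (3), P→V (4), R→X (4); capacity 3 + 4 + 4 = 11.
Cut capacity 17 exceeds the max flow 11, so it is not minimum.

No — its capacity is 17, but the minimum cut has capacity 11.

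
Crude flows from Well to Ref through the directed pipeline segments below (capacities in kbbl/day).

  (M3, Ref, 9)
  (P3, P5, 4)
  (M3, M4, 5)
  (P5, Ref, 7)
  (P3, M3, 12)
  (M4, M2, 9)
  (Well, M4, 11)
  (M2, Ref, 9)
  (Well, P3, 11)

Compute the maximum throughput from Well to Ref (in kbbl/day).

Augment Well→P3→P5→Ref: bottleneck 4, flow now 4.
Augment Well→P3→M3→Ref: bottleneck 7, flow now 11.
Augment Well→M4→M2→Ref: bottleneck 9, flow now 20.
No augmenting path remains; maximum flow = 20.
In the residual graph, reachable from Well: {Well, M4}.
Min-cut edges: Well→P3 (11), M4→M2 (9); capacity 11 + 9 = 20.
This cut is saturated, so no flow can exceed 20.

20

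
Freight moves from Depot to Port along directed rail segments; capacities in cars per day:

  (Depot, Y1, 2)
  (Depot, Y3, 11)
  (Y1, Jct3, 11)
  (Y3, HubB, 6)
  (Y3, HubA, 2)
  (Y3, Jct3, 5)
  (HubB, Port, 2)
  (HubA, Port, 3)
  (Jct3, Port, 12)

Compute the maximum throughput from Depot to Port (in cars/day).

Augment Depot→Y1→Jct3→Port: bottleneck 2, flow now 2.
Augment Depot→Y3→HubB→Port: bottleneck 2, flow now 4.
Augment Depot→Y3→HubA→Port: bottleneck 2, flow now 6.
Augment Depot→Y3→Jct3→Port: bottleneck 5, flow now 11.
No augmenting path remains; maximum flow = 11.
In the residual graph, reachable from Depot: {Depot, Y3, HubB}.
Min-cut edges: Depot→Y1 (2), Y3→HubA (2), Y3→Jct3 (5), HubB→Port (2); capacity 2 + 2 + 5 + 2 = 11.
This cut is saturated, so no flow can exceed 11.

11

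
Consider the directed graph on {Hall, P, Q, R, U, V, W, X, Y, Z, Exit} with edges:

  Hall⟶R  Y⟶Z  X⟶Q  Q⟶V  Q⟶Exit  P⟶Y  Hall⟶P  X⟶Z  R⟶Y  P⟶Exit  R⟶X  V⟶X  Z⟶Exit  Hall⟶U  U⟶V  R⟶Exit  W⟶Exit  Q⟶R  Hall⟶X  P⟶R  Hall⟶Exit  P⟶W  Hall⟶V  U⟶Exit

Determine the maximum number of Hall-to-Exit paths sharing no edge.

6

Assign every edge capacity 1; by Menger, the answer equals the max flow.
Path Hall→Exit (+1); total 1.
Path Hall→P→Exit (+1); total 2.
Path Hall→R→Exit (+1); total 3.
Path Hall→U→Exit (+1); total 4.
Path Hall→X→Q→Exit (+1); total 5.
Path Hall→V→X→Z→Exit (+1); total 6.
No residual Hall→Exit path; max flow = 6.
Certifying cut of size 6: {Hall→Exit, Hall→P, Hall→R, Hall→U, Hall→V, Hall→X}.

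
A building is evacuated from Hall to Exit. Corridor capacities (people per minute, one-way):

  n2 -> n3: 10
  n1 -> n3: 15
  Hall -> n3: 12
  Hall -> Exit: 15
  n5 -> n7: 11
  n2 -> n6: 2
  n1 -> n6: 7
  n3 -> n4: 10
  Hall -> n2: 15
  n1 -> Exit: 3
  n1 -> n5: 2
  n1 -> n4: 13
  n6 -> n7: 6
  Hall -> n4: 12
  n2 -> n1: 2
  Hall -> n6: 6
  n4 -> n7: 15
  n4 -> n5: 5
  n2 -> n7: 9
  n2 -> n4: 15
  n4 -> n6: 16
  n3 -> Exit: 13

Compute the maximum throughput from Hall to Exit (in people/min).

30

Augment Hall→Exit: bottleneck 15, flow now 15.
Augment Hall→n3→Exit: bottleneck 12, flow now 27.
Augment Hall→n2→n1→Exit: bottleneck 2, flow now 29.
Augment Hall→n2→n3→Exit: bottleneck 1, flow now 30.
No augmenting path remains; maximum flow = 30.
In the residual graph, reachable from Hall: {Hall, n2, n3, n4, n5, n6, n7}.
Min-cut edges: Hall→Exit (15), n2→n1 (2), n3→Exit (13); capacity 15 + 2 + 13 = 30.
This cut is saturated, so no flow can exceed 30.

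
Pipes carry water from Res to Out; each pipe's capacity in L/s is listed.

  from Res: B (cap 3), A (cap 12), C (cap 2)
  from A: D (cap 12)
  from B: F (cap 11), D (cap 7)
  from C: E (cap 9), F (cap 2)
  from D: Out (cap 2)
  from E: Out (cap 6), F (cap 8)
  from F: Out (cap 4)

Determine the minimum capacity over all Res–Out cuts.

Augment Res→A→D→Out: bottleneck 2, flow now 2.
Augment Res→B→F→Out: bottleneck 3, flow now 5.
Augment Res→C→E→Out: bottleneck 2, flow now 7.
No augmenting path remains; maximum flow = 7.
By max-flow min-cut, the minimum cut capacity equals the max flow.
In the residual graph, reachable from Res: {Res, A, D}.
Min-cut edges: Res→B (3), Res→C (2), D→Out (2); capacity 3 + 2 + 2 = 7.

7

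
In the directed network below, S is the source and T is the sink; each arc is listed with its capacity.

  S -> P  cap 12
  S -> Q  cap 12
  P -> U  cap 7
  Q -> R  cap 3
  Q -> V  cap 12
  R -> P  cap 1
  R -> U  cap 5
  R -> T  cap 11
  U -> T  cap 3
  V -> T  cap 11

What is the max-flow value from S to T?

Augment S→P→U→T: bottleneck 3, flow now 3.
Augment S→Q→R→T: bottleneck 3, flow now 6.
Augment S→Q→V→T: bottleneck 9, flow now 15.
No augmenting path remains; maximum flow = 15.
In the residual graph, reachable from S: {S, P, U}.
Min-cut edges: S→Q (12), U→T (3); capacity 12 + 3 = 15.
This cut is saturated, so no flow can exceed 15.

15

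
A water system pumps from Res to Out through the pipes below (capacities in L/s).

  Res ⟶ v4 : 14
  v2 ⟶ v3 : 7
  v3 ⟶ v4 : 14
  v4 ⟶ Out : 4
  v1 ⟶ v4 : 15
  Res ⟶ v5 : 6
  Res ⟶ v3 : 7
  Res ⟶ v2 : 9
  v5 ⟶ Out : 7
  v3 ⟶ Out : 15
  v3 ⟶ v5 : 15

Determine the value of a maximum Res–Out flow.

Augment Res→v3→Out: bottleneck 7, flow now 7.
Augment Res→v4→Out: bottleneck 4, flow now 11.
Augment Res→v5→Out: bottleneck 6, flow now 17.
Augment Res→v2→v3→Out: bottleneck 7, flow now 24.
No augmenting path remains; maximum flow = 24.
In the residual graph, reachable from Res: {Res, v2, v4}.
Min-cut edges: Res→v3 (7), Res→v5 (6), v2→v3 (7), v4→Out (4); capacity 7 + 6 + 7 + 4 = 24.
This cut is saturated, so no flow can exceed 24.

24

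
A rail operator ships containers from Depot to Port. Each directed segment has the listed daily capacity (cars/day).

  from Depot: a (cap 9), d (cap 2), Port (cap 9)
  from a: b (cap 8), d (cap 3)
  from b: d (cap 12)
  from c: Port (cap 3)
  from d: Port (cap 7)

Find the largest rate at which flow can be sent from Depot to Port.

Augment Depot→Port: bottleneck 9, flow now 9.
Augment Depot→d→Port: bottleneck 2, flow now 11.
Augment Depot→a→d→Port: bottleneck 3, flow now 14.
Augment Depot→a→b→d→Port: bottleneck 2, flow now 16.
No augmenting path remains; maximum flow = 16.
In the residual graph, reachable from Depot: {Depot, a, b, d}.
Min-cut edges: Depot→Port (9), d→Port (7); capacity 9 + 7 = 16.
This cut is saturated, so no flow can exceed 16.

16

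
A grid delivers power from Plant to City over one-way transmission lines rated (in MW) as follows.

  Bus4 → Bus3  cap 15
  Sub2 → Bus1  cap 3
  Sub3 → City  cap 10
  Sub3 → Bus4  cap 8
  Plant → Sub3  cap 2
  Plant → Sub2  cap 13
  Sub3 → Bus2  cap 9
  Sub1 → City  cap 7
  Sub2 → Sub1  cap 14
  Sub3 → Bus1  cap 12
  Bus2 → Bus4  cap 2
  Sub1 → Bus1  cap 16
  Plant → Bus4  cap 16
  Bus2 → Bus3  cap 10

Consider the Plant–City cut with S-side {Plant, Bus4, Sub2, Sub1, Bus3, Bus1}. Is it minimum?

Given cut capacity: 2 + 7 = 9.
Augment Plant→Sub3→City: bottleneck 2, flow now 2.
Augment Plant→Sub2→Sub1→City: bottleneck 7, flow now 9.
No augmenting path remains; maximum flow = 9.
Cut capacity 9 equals the max flow, so it is a minimum cut.

Yes — it is a minimum cut (capacity 9).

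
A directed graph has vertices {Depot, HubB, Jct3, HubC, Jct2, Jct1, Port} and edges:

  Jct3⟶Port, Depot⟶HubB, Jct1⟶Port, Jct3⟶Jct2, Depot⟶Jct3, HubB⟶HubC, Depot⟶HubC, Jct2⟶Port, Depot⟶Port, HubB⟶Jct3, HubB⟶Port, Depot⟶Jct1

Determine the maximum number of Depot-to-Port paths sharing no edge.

4

Assign every edge capacity 1; by Menger, the answer equals the max flow.
Path Depot→Port (+1); total 1.
Path Depot→HubB→Port (+1); total 2.
Path Depot→Jct3→Port (+1); total 3.
Path Depot→Jct1→Port (+1); total 4.
No residual Depot→Port path; max flow = 4.
Certifying cut of size 4: {Depot→HubB, Depot→Jct1, Depot→Jct3, Depot→Port}.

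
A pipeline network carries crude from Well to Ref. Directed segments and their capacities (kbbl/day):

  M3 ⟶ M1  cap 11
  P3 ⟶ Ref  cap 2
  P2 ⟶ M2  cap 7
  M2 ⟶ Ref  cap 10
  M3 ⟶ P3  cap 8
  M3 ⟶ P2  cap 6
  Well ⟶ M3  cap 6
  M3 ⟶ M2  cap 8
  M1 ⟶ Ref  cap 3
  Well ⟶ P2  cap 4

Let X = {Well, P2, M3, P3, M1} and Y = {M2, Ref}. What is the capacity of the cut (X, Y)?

Edges leaving {Well, P2, M3, P3, M1}: P2→M2 (7), M3→M2 (8), P3→Ref (2), M1→Ref (3).
Cut capacity = 7 + 8 + 2 + 3 = 20.

20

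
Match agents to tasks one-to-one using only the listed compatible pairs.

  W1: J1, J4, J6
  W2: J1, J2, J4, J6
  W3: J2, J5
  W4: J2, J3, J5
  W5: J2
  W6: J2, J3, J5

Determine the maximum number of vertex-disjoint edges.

5

Unit-capacity flow: source→left, listed edges, right→sink; max matching = max flow.
Augmenting path W1→J1 (+1); matched 1.
Augmenting path W2→J2 (+1); matched 2.
Augmenting path W3→J5 (+1); matched 3.
Augmenting path W4→J3 (+1); matched 4.
Augmenting path W5→J2→W2→J4 (+1); matched 5.
No augmenting path remains; maximum matching = 5.
König certificate: {W1, W2, J2, J3, J5} is a vertex cover of size 5 (every listed pair touches it), so no matching can be larger.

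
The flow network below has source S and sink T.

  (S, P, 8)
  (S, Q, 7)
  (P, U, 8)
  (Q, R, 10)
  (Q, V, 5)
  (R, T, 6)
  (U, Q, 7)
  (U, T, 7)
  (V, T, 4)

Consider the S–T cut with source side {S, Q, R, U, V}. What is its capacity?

Edges leaving {S, Q, R, U, V}: S→P (8), R→T (6), U→T (7), V→T (4).
Cut capacity = 8 + 6 + 7 + 4 = 25.

25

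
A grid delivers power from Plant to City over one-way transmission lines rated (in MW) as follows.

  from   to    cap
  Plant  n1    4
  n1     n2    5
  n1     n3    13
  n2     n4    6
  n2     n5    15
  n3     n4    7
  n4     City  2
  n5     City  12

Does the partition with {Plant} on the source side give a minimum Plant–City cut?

Given cut capacity: 4 = 4.
Augment Plant→n1→n2→n4→City: bottleneck 2, flow now 2.
Augment Plant→n1→n2→n5→City: bottleneck 2, flow now 4.
No augmenting path remains; maximum flow = 4.
Cut capacity 4 equals the max flow, so it is a minimum cut.

Yes — it is a minimum cut (capacity 4).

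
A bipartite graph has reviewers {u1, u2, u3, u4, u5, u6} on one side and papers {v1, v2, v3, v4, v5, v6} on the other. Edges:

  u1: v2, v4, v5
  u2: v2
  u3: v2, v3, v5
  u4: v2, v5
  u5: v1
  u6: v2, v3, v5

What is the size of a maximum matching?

5

Unit-capacity flow: source→left, listed edges, right→sink; max matching = max flow.
Augmenting path u1→v2 (+1); matched 1.
Augmenting path u3→v3 (+1); matched 2.
Augmenting path u4→v5 (+1); matched 3.
Augmenting path u5→v1 (+1); matched 4.
Augmenting path u2→v2→u1→v4 (+1); matched 5.
No augmenting path remains; maximum matching = 5.
König certificate: {u1, u5, v2, v3, v5} is a vertex cover of size 5 (every listed pair touches it), so no matching can be larger.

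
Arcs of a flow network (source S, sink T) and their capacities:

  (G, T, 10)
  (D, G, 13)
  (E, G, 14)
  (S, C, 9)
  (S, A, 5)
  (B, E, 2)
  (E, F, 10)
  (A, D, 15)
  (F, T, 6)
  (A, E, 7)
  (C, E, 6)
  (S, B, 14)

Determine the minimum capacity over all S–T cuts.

13

Augment S→A→D→G→T: bottleneck 5, flow now 5.
Augment S→B→E→F→T: bottleneck 2, flow now 7.
Augment S→C→E→F→T: bottleneck 4, flow now 11.
Augment S→C→E→G→T: bottleneck 2, flow now 13.
No augmenting path remains; maximum flow = 13.
By max-flow min-cut, the minimum cut capacity equals the max flow.
In the residual graph, reachable from S: {S, B, C}.
Min-cut edges: S→A (5), B→E (2), C→E (6); capacity 5 + 2 + 6 = 13.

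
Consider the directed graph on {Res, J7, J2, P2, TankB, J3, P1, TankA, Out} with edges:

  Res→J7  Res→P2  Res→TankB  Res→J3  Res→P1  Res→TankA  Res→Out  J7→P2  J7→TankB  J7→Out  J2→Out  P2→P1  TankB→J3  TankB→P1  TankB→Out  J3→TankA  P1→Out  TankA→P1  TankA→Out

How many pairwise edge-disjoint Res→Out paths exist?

Assign every edge capacity 1; by Menger, the answer equals the max flow.
Path Res→Out (+1); total 1.
Path Res→J7→Out (+1); total 2.
Path Res→TankB→Out (+1); total 3.
Path Res→P1→Out (+1); total 4.
Path Res→TankA→Out (+1); total 5.
No residual Res→Out path; max flow = 5.
Certifying cut of size 5: {P1→Out, Res→J7, Res→Out, Res→TankB, TankA→Out}.

5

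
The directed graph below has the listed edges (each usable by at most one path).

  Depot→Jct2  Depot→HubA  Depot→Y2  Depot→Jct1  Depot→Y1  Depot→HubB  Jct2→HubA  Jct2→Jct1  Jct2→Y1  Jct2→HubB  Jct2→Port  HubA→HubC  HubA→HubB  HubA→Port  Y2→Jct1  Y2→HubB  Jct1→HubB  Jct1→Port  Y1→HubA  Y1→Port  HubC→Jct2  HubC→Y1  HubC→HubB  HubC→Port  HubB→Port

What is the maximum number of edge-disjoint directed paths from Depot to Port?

Assign every edge capacity 1; by Menger, the answer equals the max flow.
Path Depot→Jct2→Port (+1); total 1.
Path Depot→HubA→Port (+1); total 2.
Path Depot→Jct1→Port (+1); total 3.
Path Depot→Y1→Port (+1); total 4.
Path Depot→HubB→Port (+1); total 5.
No residual Depot→Port path; max flow = 5.
Certifying cut of size 5: {Depot→HubA, Depot→Jct2, Depot→Y1, HubB→Port, Jct1→Port}.

5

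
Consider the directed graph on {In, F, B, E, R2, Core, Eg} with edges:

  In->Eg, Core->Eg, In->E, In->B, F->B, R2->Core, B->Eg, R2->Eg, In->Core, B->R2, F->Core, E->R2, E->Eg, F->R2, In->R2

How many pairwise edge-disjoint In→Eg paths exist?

5

Assign every edge capacity 1; by Menger, the answer equals the max flow.
Path In→Eg (+1); total 1.
Path In→B→Eg (+1); total 2.
Path In→E→Eg (+1); total 3.
Path In→R2→Eg (+1); total 4.
Path In→Core→Eg (+1); total 5.
No residual In→Eg path; max flow = 5.
Certifying cut of size 5: {In→B, In→Core, In→E, In→Eg, In→R2}.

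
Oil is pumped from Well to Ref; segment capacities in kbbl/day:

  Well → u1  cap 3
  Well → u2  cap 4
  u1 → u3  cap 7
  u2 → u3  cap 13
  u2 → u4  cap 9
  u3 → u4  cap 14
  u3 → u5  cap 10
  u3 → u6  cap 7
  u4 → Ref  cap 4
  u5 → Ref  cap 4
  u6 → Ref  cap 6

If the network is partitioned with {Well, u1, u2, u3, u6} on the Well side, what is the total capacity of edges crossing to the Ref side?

39

Edges leaving {Well, u1, u2, u3, u6}: u2→u4 (9), u3→u4 (14), u3→u5 (10), u6→Ref (6).
Cut capacity = 9 + 14 + 10 + 6 = 39.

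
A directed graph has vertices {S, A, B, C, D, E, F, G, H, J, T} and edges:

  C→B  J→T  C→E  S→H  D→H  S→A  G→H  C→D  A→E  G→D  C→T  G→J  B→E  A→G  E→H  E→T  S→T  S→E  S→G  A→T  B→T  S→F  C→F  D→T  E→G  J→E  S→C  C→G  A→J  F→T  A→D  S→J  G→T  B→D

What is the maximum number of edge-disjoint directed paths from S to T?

7

Assign every edge capacity 1; by Menger, the answer equals the max flow.
Path S→T (+1); total 1.
Path S→A→T (+1); total 2.
Path S→C→T (+1); total 3.
Path S→E→T (+1); total 4.
Path S→F→T (+1); total 5.
Path S→G→T (+1); total 6.
Path S→J→T (+1); total 7.
No residual S→T path; max flow = 7.
Certifying cut of size 7: {S→A, S→C, S→E, S→F, S→G, S→J, S→T}.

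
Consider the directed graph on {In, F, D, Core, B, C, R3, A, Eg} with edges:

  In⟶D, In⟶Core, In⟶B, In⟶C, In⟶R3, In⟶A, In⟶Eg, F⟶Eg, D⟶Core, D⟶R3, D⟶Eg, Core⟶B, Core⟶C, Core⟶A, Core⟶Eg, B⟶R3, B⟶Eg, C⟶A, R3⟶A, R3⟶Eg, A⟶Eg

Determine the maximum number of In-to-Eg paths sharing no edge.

6

Assign every edge capacity 1; by Menger, the answer equals the max flow.
Path In→Eg (+1); total 1.
Path In→D→Eg (+1); total 2.
Path In→Core→Eg (+1); total 3.
Path In→B→Eg (+1); total 4.
Path In→R3→Eg (+1); total 5.
Path In→A→Eg (+1); total 6.
No residual In→Eg path; max flow = 6.
Certifying cut of size 6: {A→Eg, In→B, In→Core, In→D, In→Eg, In→R3}.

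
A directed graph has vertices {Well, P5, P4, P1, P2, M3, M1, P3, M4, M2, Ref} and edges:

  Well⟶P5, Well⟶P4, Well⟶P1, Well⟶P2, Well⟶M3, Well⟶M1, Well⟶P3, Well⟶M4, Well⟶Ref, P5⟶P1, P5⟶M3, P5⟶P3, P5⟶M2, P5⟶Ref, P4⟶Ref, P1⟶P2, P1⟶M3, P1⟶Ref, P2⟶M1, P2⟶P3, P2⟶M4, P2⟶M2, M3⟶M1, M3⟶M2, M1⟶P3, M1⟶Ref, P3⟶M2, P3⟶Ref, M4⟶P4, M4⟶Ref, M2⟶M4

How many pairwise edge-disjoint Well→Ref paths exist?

7

Assign every edge capacity 1; by Menger, the answer equals the max flow.
Path Well→Ref (+1); total 1.
Path Well→P5→Ref (+1); total 2.
Path Well→P4→Ref (+1); total 3.
Path Well→P1→Ref (+1); total 4.
Path Well→M1→Ref (+1); total 5.
Path Well→P3→Ref (+1); total 6.
Path Well→M4→Ref (+1); total 7.
No residual Well→Ref path; max flow = 7.
Certifying cut of size 7: {M1→Ref, M4→Ref, P3→Ref, P4→Ref, Well→P1, Well→P5, Well→Ref}.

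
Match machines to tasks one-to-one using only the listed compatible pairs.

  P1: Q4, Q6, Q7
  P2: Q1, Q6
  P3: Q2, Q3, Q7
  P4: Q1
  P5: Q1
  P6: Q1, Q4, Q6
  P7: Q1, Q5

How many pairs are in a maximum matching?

Unit-capacity flow: source→left, listed edges, right→sink; max matching = max flow.
Augmenting path P1→Q4 (+1); matched 1.
Augmenting path P2→Q1 (+1); matched 2.
Augmenting path P3→Q2 (+1); matched 3.
Augmenting path P6→Q6 (+1); matched 4.
Augmenting path P7→Q5 (+1); matched 5.
Augmenting path P4→Q1→P2→Q6→P6→Q4→P1→Q7 (+1); matched 6.
No augmenting path remains; maximum matching = 6.
König certificate: {P1, P2, P3, P6, P7, Q1} is a vertex cover of size 6 (every listed pair touches it), so no matching can be larger.

6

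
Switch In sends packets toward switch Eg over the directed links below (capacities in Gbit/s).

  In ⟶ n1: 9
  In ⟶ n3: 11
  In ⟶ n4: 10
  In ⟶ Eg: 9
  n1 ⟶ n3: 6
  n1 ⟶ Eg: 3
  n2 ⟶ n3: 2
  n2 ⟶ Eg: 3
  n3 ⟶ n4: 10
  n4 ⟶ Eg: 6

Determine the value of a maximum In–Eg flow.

Augment In→Eg: bottleneck 9, flow now 9.
Augment In→n1→Eg: bottleneck 3, flow now 12.
Augment In→n4→Eg: bottleneck 6, flow now 18.
No augmenting path remains; maximum flow = 18.
In the residual graph, reachable from In: {In, n1, n3, n4}.
Min-cut edges: In→Eg (9), n1→Eg (3), n4→Eg (6); capacity 9 + 3 + 6 = 18.
This cut is saturated, so no flow can exceed 18.

18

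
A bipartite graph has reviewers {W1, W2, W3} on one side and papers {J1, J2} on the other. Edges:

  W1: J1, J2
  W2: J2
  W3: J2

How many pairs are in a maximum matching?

Unit-capacity flow: source→left, listed edges, right→sink; max matching = max flow.
Augmenting path W1→J1 (+1); matched 1.
Augmenting path W2→J2 (+1); matched 2.
No augmenting path remains; maximum matching = 2.
König certificate: {W1, J2} is a vertex cover of size 2 (every listed pair touches it), so no matching can be larger.

2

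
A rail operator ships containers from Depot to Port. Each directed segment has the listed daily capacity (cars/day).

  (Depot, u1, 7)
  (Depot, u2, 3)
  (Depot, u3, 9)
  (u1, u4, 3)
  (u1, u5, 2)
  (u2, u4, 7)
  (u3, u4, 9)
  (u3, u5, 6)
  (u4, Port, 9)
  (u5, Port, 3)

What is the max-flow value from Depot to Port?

Augment Depot→u1→u4→Port: bottleneck 3, flow now 3.
Augment Depot→u1→u5→Port: bottleneck 2, flow now 5.
Augment Depot→u2→u4→Port: bottleneck 3, flow now 8.
Augment Depot→u3→u4→Port: bottleneck 3, flow now 11.
Augment Depot→u3→u5→Port: bottleneck 1, flow now 12.
No augmenting path remains; maximum flow = 12.
In the residual graph, reachable from Depot: {Depot, u1, u2, u3, u4, u5}.
Min-cut edges: u4→Port (9), u5→Port (3); capacity 9 + 3 = 12.
This cut is saturated, so no flow can exceed 12.

12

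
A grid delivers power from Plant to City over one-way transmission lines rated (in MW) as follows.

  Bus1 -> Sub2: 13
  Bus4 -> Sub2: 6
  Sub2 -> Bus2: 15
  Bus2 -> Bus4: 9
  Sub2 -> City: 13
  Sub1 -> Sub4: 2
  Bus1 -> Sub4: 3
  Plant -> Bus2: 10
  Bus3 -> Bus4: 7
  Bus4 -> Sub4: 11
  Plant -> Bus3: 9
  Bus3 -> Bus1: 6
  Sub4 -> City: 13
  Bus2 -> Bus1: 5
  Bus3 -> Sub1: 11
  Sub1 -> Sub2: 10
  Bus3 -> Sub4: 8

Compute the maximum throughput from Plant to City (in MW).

Augment Plant→Bus3→Sub4→City: bottleneck 8, flow now 8.
Augment Plant→Bus2→Bus1→Sub2→City: bottleneck 5, flow now 13.
Augment Plant→Bus2→Bus4→Sub2→City: bottleneck 5, flow now 18.
Augment Plant→Bus3→Sub1→Sub2→City: bottleneck 1, flow now 19.
No augmenting path remains; maximum flow = 19.
In the residual graph, reachable from Plant: {Plant}.
Min-cut edges: Plant→Bus2 (10), Plant→Bus3 (9); capacity 10 + 9 = 19.
This cut is saturated, so no flow can exceed 19.

19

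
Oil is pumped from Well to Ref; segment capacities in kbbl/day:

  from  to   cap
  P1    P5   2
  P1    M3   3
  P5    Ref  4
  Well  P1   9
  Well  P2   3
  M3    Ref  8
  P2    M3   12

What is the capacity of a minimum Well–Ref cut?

Augment Well→P1→M3→Ref: bottleneck 3, flow now 3.
Augment Well→P1→P5→Ref: bottleneck 2, flow now 5.
Augment Well→P2→M3→Ref: bottleneck 3, flow now 8.
No augmenting path remains; maximum flow = 8.
By max-flow min-cut, the minimum cut capacity equals the max flow.
In the residual graph, reachable from Well: {Well, P1}.
Min-cut edges: Well→P2 (3), P1→M3 (3), P1→P5 (2); capacity 3 + 3 + 2 = 8.

8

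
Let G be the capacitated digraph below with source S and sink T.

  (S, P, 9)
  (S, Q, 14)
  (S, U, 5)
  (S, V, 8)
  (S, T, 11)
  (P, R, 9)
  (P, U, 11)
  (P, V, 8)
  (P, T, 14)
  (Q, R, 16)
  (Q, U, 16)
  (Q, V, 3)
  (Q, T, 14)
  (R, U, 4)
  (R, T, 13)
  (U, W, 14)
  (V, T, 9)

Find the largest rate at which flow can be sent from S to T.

Augment S→T: bottleneck 11, flow now 11.
Augment S→P→T: bottleneck 9, flow now 20.
Augment S→Q→T: bottleneck 14, flow now 34.
Augment S→V→T: bottleneck 8, flow now 42.
No augmenting path remains; maximum flow = 42.
In the residual graph, reachable from S: {S, U, W}.
Min-cut edges: S→P (9), S→Q (14), S→V (8), S→T (11); capacity 9 + 14 + 8 + 11 = 42.
This cut is saturated, so no flow can exceed 42.

42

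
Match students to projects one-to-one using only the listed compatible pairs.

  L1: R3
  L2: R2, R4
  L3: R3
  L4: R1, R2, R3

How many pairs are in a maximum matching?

3

Unit-capacity flow: source→left, listed edges, right→sink; max matching = max flow.
Augmenting path L1→R3 (+1); matched 1.
Augmenting path L2→R2 (+1); matched 2.
Augmenting path L4→R1 (+1); matched 3.
No augmenting path remains; maximum matching = 3.
König certificate: {L2, L4, R3} is a vertex cover of size 3 (every listed pair touches it), so no matching can be larger.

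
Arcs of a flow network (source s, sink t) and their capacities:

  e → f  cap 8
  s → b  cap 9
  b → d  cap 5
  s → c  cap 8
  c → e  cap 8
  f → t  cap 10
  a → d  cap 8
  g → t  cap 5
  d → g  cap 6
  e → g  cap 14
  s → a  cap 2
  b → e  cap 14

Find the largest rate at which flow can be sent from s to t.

Augment s→a→d→g→t: bottleneck 2, flow now 2.
Augment s→b→d→g→t: bottleneck 3, flow now 5.
Augment s→b→e→f→t: bottleneck 6, flow now 11.
Augment s→c→e→f→t: bottleneck 2, flow now 13.
No augmenting path remains; maximum flow = 13.
In the residual graph, reachable from s: {s, a, b, c, d, e, g}.
Min-cut edges: e→f (8), g→t (5); capacity 8 + 5 = 13.
This cut is saturated, so no flow can exceed 13.

13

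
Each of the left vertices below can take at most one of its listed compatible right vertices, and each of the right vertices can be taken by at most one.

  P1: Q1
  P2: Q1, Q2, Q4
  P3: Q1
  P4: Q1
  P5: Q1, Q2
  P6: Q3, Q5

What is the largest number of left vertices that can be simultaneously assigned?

Unit-capacity flow: source→left, listed edges, right→sink; max matching = max flow.
Augmenting path P1→Q1 (+1); matched 1.
Augmenting path P2→Q2 (+1); matched 2.
Augmenting path P6→Q3 (+1); matched 3.
Augmenting path P5→Q2→P2→Q4 (+1); matched 4.
No augmenting path remains; maximum matching = 4.
König certificate: {P2, P5, P6, Q1} is a vertex cover of size 4 (every listed pair touches it), so no matching can be larger.

4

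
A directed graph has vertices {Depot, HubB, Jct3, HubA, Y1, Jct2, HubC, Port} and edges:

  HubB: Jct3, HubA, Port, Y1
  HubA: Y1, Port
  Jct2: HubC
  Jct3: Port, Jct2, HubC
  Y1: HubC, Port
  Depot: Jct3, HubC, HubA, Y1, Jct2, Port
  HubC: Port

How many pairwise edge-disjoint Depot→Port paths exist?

5

Assign every edge capacity 1; by Menger, the answer equals the max flow.
Path Depot→Port (+1); total 1.
Path Depot→Jct3→Port (+1); total 2.
Path Depot→HubA→Port (+1); total 3.
Path Depot→Y1→Port (+1); total 4.
Path Depot→HubC→Port (+1); total 5.
No residual Depot→Port path; max flow = 5.
Certifying cut of size 5: {Depot→HubA, Depot→Jct3, Depot→Port, Depot→Y1, HubC→Port}.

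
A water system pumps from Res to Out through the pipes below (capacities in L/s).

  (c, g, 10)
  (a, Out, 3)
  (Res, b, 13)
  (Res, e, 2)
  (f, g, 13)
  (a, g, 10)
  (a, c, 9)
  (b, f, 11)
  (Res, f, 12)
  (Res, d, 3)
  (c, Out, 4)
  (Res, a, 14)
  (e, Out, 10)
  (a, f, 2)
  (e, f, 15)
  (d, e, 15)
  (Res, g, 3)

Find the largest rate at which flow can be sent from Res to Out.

Augment Res→a→Out: bottleneck 3, flow now 3.
Augment Res→e→Out: bottleneck 2, flow now 5.
Augment Res→a→c→Out: bottleneck 4, flow now 9.
Augment Res→d→e→Out: bottleneck 3, flow now 12.
No augmenting path remains; maximum flow = 12.
In the residual graph, reachable from Res: {Res, a, b, c, f, g}.
Min-cut edges: Res→d (3), Res→e (2), a→Out (3), c→Out (4); capacity 3 + 2 + 3 + 4 = 12.
This cut is saturated, so no flow can exceed 12.

12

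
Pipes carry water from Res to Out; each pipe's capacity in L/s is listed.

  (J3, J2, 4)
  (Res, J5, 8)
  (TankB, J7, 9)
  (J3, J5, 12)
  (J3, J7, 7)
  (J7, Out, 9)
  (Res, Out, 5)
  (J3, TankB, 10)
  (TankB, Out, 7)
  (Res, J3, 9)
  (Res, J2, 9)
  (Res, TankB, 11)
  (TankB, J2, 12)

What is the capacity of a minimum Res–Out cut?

21

Augment Res→Out: bottleneck 5, flow now 5.
Augment Res→TankB→Out: bottleneck 7, flow now 12.
Augment Res→J3→J7→Out: bottleneck 7, flow now 19.
Augment Res→TankB→J7→Out: bottleneck 2, flow now 21.
No augmenting path remains; maximum flow = 21.
By max-flow min-cut, the minimum cut capacity equals the max flow.
In the residual graph, reachable from Res: {Res, J3, TankB, J2, J7, J5}.
Min-cut edges: Res→Out (5), TankB→Out (7), J7→Out (9); capacity 5 + 7 + 9 = 21.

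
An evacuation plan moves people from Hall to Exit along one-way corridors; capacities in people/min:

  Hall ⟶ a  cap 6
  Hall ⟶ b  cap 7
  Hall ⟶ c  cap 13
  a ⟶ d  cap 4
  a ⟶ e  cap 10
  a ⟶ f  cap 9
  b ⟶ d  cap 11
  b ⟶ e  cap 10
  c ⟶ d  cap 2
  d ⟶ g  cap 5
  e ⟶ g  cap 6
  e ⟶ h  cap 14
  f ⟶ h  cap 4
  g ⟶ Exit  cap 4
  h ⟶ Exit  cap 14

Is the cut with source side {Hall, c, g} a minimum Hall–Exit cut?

No — its capacity is 19, but the minimum cut has capacity 15.

Given cut capacity: 6 + 7 + 2 + 4 = 19.
Augment Hall→a→d→g→Exit: bottleneck 4, flow now 4.
Augment Hall→a→e→h→Exit: bottleneck 2, flow now 6.
Augment Hall→b→e→h→Exit: bottleneck 7, flow now 13.
Augment Hall→c→d→a→e→h→Exit: bottleneck 2, flow now 15. (uses reverse residual edge)
No augmenting path remains; maximum flow = 15.
In the residual graph, reachable from Hall: {Hall, c}.
Min-cut edges: Hall→a (6), Hall→b (7), c→d (2); capacity 6 + 7 + 2 = 15.
Cut capacity 19 exceeds the max flow 15, so it is not minimum.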